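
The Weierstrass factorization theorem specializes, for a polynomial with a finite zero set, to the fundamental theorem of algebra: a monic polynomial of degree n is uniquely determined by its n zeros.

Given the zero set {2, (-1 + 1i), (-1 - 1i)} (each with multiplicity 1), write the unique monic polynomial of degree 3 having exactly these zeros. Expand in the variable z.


The polynomial is p(z) = ∏_{α ∈ S} (z − α), where S = {2, (-1 + 1i), (-1 - 1i)}.
Expanding the product yields: p(z) = z^3 -2·z -4.
Note conjugate pairs combine to real quadratics: (z − (-1+1i))(z − (-1−1i)) = z² + 2z + 2.
The resulting polynomial has degree 3 and real coefficients as required.

p(z) = z^3 -2·z -4.


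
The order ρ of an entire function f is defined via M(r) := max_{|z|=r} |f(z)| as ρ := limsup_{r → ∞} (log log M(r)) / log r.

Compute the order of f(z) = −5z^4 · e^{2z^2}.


M(r) = max_{|z|=r} |-5|·|z|^4·|e^{2z^2}| = 5·r^4 · e^{2r^2} (the factors attain their maxima compatibly on |z|=r). Then log M(r) = log 5 + 4·log r + 2r^2, dominated by the last term, so log log M(r) ~ 2·log r. The polynomial factor -5z^4 contributes only a log r term and does not affect the order. ρ = 2.
Therefore ρ = 2.

Order ρ = 2.


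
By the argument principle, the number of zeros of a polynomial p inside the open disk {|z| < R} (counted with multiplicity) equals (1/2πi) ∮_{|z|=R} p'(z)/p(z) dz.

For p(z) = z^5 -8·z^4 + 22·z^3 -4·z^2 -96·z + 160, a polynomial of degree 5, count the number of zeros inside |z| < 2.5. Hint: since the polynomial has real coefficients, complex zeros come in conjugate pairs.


The zeros of p are: (2 + 2i), (2 - 2i), -2, (3 + 1i), (3 - 1i).
Their magnitudes are: 2.828, 2.828, 2, 3.162, 3.162.
Zeros with |z| < R = 2.5: -2.
Count = 1.
By the argument principle, (1/2πi) ∮_{|z|=R} p'(z)/p(z) dz equals exactly this count.

Number of zeros inside |z| < 2.5: 1.


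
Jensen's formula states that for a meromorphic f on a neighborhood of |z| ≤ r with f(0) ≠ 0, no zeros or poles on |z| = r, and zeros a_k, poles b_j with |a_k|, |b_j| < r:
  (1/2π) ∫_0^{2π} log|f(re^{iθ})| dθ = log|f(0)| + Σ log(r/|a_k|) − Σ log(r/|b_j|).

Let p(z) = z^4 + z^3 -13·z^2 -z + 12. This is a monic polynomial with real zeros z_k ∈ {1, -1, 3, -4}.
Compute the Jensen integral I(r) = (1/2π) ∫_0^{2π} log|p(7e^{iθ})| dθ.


Zeros: -4, -1, 1, 3; r = 7.
Inside |z| < r: -4, -1, 1, 3. Outside (|z| ≥ r): ∅.
p(0) = 12, so log|p(0)| = log(12) = 2.4849.
Apply Jensen: I(r) = log|p(0)| + Σ_k log(r/|z_k|), summed over zeros inside |z| < r.
  log(r/|z_k|) for z_k = 1: log(7/1) = 1.9459
  log(r/|z_k|) for z_k = -1: log(7/1) = 1.9459
  log(r/|z_k|) for z_k = 3: log(7/3) = 0.8473
  log(r/|z_k|) for z_k = -4: log(7/4) = 0.5596
Sum over inside zeros: 5.2987.
I(r) = log|p(0)| + (inside sum) = 2.4849 + 5.2987 = 7.7836.
Closed form (all zeros inside, monic): I(r) = n·log(r) = 4·log(7) = 7.7836. ✓

I(r) ≈ 7.7836.


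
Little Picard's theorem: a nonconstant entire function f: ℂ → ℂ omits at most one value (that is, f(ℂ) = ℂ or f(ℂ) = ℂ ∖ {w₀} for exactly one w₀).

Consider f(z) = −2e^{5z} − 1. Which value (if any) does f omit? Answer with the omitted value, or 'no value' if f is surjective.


Little Picard bounds the complement of f(ℂ) to at most one point.
e^{5z} is never zero on ℂ, so -2·e^{5z} takes every value in ℂ ∖ {0}. Adding -1 shifts the range to ℂ ∖ {-1}. Thus f omits exactly the value -1.

Omitted value: -1.


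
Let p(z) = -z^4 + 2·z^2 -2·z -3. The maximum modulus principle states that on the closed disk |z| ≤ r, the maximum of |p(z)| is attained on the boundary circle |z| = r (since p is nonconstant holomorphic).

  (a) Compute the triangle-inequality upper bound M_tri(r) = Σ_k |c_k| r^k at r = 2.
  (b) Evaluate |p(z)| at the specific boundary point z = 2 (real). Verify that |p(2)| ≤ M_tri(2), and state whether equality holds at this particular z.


Coefficients: c_0 = -3, c_1 = -2, c_2 = 2, c_3 = 0, c_4 = -1. Radius r = 2.
Part (a). Triangle bound: M_tri(r) = Σ_k |c_k| r^k
  = |-3|·2^0 + |-2|·2^1 + |2|·2^2 + |0|·2^3 + |-1|·2^4
  = 3 + 4 + 8 + 0 + 16 = 31.
This bounds M(r) := max_{|z|=r} |p(z)| from above; equality holds iff all terms c_k z^k can be made to align in phase at a single z on |z|=r.
Part (b). At z = 2 (real, on the circle |z| = r):
  p(2) = (-3)·2^0 + (-2)·2^1 + (2)·2^2 + (0)·2^3 + (-1)·2^4 = -15.
  |p(2)| = 15.
Check: |p(2)| = 15 ≤ 31 = M_tri(2). ✓ Equality does not hold at z = 2 (the coefficients have mixed signs, so the terms do not all align in phase there).

M_tri(2) = 31; |p(2)| = 15; equality at z=2: no.


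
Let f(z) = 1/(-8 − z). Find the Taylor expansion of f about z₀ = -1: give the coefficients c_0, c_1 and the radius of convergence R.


Let w = z − z₀, so z = z₀ + w.
Then -8 − z = -8 − (z₀ + w) = (-8 − z₀) − w = -7 − w.
f(z) = 1/(-7 − w) = (1/(-7)) · 1/(1 − w/(-7)) = Σ_{n≥0} w^n / (-7)^(n+1).
So c_n = 1/(-7)^(n+1):
  c_0 = 1/(-7)^1 = -1/7.
  c_1 = 1/(-7)^2 = 1/49.
The series is valid for |w/d| < 1, i.e. |z − z₀| < |d|.
Radius of convergence: R = |-8 − z₀| = |-7| = 7 (distance from z₀ to the singularity z = -8).

c_0 = -1/7, c_1 = 1/49; R = 7.


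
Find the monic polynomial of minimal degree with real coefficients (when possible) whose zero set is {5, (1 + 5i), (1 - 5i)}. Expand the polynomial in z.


The polynomial is p(z) = ∏_{α ∈ S} (z − α), where S = {5, (1 + 5i), (1 - 5i)}.
Expanding the product yields: p(z) = z^3 -7·z^2 + 36·z -130.
Note conjugate pairs combine to real quadratics: (z − (1+5i))(z − (1−5i)) = z² − 2z + 26.
The resulting polynomial has degree 3 and real coefficients as required.

p(z) = z^3 -7·z^2 + 36·z -130.


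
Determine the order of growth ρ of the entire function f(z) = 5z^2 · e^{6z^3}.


M(r) = max_{|z|=r} |5|·|z|^2·|e^{6z^3}| = 5·r^2 · e^{6r^3} (the factors attain their maxima compatibly on |z|=r). Then log M(r) = log 5 + 2·log r + 6r^3, dominated by the last term, so log log M(r) ~ 3·log r. The polynomial factor 5z^2 contributes only a log r term and does not affect the order. ρ = 3.
Therefore ρ = 3.

Order ρ = 3.


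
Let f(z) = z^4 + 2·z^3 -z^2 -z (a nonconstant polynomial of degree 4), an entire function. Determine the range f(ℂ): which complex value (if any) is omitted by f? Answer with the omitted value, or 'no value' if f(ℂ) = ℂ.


Little Picard bounds the complement of f(ℂ) to at most one point.
For every w ∈ ℂ, the equation p(z) − w = 0 is a nonconstant polynomial in z and hence has at least one root by the fundamental theorem of algebra. So p is surjective onto ℂ, omitting no value.

Omitted value: no value.


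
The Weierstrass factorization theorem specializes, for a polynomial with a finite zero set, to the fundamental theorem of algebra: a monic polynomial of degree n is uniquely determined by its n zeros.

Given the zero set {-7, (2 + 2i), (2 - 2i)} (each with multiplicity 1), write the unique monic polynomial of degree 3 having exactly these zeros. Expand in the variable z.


The polynomial is p(z) = ∏_{α ∈ S} (z − α), where S = {-7, (2 + 2i), (2 - 2i)}.
Expanding the product yields: p(z) = z^3 + 3·z^2 -20·z + 56.
Note conjugate pairs combine to real quadratics: (z − (2+2i))(z − (2−2i)) = z² − 4z + 8.
The resulting polynomial has degree 3 and real coefficients as required.

p(z) = z^3 + 3·z^2 -20·z + 56.


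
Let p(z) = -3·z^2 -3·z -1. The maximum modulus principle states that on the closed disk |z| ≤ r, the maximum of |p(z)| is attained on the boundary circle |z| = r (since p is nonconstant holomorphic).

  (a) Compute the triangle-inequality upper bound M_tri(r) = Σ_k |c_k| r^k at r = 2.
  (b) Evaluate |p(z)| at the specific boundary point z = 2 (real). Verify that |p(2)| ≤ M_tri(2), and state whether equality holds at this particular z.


Coefficients: c_0 = -1, c_1 = -3, c_2 = -3. Radius r = 2.
Part (a). Triangle bound: M_tri(r) = Σ_k |c_k| r^k
  = |-1|·2^0 + |-3|·2^1 + |-3|·2^2
  = 1 + 6 + 12 = 19.
This bounds M(r) := max_{|z|=r} |p(z)| from above; equality holds iff all terms c_k z^k can be made to align in phase at a single z on |z|=r.
Part (b). At z = 2 (real, on the circle |z| = r):
  p(2) = (-1)·2^0 + (-3)·2^1 + (-3)·2^2 = -19.
  |p(2)| = 19.
Since all nonzero coefficients share the same sign, |p(2)| = 19 = M_tri(2); the triangle bound is attained at z = 2, so in fact M(r) = 19.

M_tri(2) = 19; |p(2)| = 19; equality at z=2: yes.


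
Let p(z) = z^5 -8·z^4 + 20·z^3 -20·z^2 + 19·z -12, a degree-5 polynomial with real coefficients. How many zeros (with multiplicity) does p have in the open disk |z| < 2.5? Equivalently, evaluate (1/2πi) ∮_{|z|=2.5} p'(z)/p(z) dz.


The zeros of p are: 4, (0 + 1i), (0 - 1i), 1, 3.
Their magnitudes are: 4, 1, 1, 1, 3.
Zeros with |z| < R = 2.5: (0 + 1i), (0 - 1i), 1.
Count = 3.
By the argument principle, (1/2πi) ∮_{|z|=R} p'(z)/p(z) dz equals exactly this count.

Number of zeros inside |z| < 2.5: 3.


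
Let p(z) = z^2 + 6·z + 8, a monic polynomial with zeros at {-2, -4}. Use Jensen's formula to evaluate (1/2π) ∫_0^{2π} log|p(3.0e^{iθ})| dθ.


Zeros: -4, -2; r = 3.0.
Inside |z| < r: -2. Outside (|z| ≥ r): -4.
p(0) = 8, so log|p(0)| = log(8) = 2.0794.
Apply Jensen: I(r) = log|p(0)| + Σ_k log(r/|z_k|), summed over zeros inside |z| < r.
  log(r/|z_k|) for z_k = -2: log(3.0/2) = 0.4055
  Outside zeros (-4) contribute nothing to the Jensen sum.
Sum over inside zeros: 0.4055.
I(r) = log|p(0)| + (inside sum) = 2.0794 + 0.4055 = 2.4849.
Note: since some zeros are outside |z| ≤ r, the simplified n·log(r) form does NOT apply — only the inside zeros contribute.

I(r) ≈ 2.4849.


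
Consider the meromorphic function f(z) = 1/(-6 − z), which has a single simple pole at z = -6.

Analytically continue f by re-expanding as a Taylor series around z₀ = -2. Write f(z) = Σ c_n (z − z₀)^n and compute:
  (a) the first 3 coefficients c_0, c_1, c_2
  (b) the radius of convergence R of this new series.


Let w = z − z₀, so z = z₀ + w.
Then -6 − z = -6 − (z₀ + w) = (-6 − z₀) − w = -4 − w.
f(z) = 1/(-4 − w) = (1/(-4)) · 1/(1 − w/(-4)) = Σ_{n≥0} w^n / (-4)^(n+1).
So c_n = 1/(-4)^(n+1):
  c_0 = 1/(-4)^1 = -1/4.
  c_1 = 1/(-4)^2 = 1/16.
  c_2 = 1/(-4)^3 = -1/64.
The series is valid for |w/d| < 1, i.e. |z − z₀| < |d|.
Radius of convergence: R = |-6 − z₀| = |-4| = 4 (distance from z₀ to the singularity z = -6).

c_0 = -1/4, c_1 = 1/16, c_2 = -1/64; R = 4.


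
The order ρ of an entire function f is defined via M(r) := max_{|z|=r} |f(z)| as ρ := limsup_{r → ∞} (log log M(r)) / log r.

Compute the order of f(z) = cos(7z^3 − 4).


Write cos(w) = (e^{iw} ± e^{−iw})/(2 or 2i), so |cos(w)| ≤ e^{|w|}. With w = 7z^3 − 4, |w| ≤ 7r^3 + 4 on |z|=r, giving M(r) ≤ e^{7r^3 + 4} and ρ ≤ 3. For the lower bound, choose z on |z|=r with 7z^3 purely imaginary of modulus 7r^3; then |cos(7z^3 − 4)| grows like e^{7r^3}/2, so ρ ≥ 3. Hence ρ = 3.
Therefore ρ = 3.

Order ρ = 3.


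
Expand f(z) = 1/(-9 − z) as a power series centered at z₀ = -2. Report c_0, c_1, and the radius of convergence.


Let w = z − z₀, so z = z₀ + w.
Then -9 − z = -9 − (z₀ + w) = (-9 − z₀) − w = -7 − w.
f(z) = 1/(-7 − w) = (1/(-7)) · 1/(1 − w/(-7)) = Σ_{n≥0} w^n / (-7)^(n+1).
So c_n = 1/(-7)^(n+1):
  c_0 = 1/(-7)^1 = -1/7.
  c_1 = 1/(-7)^2 = 1/49.
The series is valid for |w/d| < 1, i.e. |z − z₀| < |d|.
Radius of convergence: R = |-9 − z₀| = |-7| = 7 (distance from z₀ to the singularity z = -9).

c_0 = -1/7, c_1 = 1/49; R = 7.


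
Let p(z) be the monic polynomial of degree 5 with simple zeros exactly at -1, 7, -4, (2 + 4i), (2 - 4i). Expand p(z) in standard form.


The polynomial is p(z) = ∏_{α ∈ S} (z − α), where S = {-1, 7, -4, (2 + 4i), (2 - 4i)}.
Expanding the product yields: p(z) = z^5 -6·z^4 -3·z^3 + 56·z^2 -508·z -560.
Note conjugate pairs combine to real quadratics: (z − (2+4i))(z − (2−4i)) = z² − 4z + 20.
The resulting polynomial has degree 5 and real coefficients as required.

p(z) = z^5 -6·z^4 -3·z^3 + 56·z^2 -508·z -560.


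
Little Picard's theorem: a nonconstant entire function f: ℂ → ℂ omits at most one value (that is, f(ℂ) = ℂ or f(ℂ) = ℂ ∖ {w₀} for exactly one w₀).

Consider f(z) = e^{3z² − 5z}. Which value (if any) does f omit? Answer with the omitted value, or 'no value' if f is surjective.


Little Picard bounds the complement of f(ℂ) to at most one point.
The exponent g(z) = 3z² − 5z is a nonconstant polynomial, hence surjective onto ℂ. So e^{g(z)} takes every value in {e^w : w ∈ ℂ} = ℂ ∖ {0}. Adding 0 shifts the range to ℂ ∖ {0}. f omits exactly 0.

Omitted value: 0.


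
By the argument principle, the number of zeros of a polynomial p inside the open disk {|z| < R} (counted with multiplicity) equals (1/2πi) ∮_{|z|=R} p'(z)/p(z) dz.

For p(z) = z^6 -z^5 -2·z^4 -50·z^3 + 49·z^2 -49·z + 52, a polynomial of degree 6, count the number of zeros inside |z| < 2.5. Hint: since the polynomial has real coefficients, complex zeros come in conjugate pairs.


The zeros of p are: 4, 1, (0 + 1i), (0 - 1i), (-2 + 3i), (-2 - 3i).
Their magnitudes are: 4, 1, 1, 1, 3.606, 3.606.
Zeros with |z| < R = 2.5: 1, (0 + 1i), (0 - 1i).
Count = 3.
By the argument principle, (1/2πi) ∮_{|z|=R} p'(z)/p(z) dz equals exactly this count.

Number of zeros inside |z| < 2.5: 3.


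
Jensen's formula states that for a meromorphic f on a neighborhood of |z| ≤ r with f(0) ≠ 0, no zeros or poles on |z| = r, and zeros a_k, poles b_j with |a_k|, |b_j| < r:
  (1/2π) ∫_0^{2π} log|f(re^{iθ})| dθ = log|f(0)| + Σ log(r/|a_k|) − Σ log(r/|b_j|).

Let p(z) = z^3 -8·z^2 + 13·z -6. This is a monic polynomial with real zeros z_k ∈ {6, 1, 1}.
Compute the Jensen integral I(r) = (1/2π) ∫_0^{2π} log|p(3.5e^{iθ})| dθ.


Zeros: 1, 1, 6; r = 3.5.
Inside |z| < r: 1, 1. Outside (|z| ≥ r): 6.
p(0) = -6, so log|p(0)| = log(6) = 1.7918.
Apply Jensen: I(r) = log|p(0)| + Σ_k log(r/|z_k|), summed over zeros inside |z| < r.
  log(r/|z_k|) for z_k = 1: log(3.5/1) = 1.2528
  log(r/|z_k|) for z_k = 1: log(3.5/1) = 1.2528
  Outside zeros (6) contribute nothing to the Jensen sum.
Sum over inside zeros: 2.5055.
I(r) = log|p(0)| + (inside sum) = 1.7918 + 2.5055 = 4.2973.
Note: since some zeros are outside |z| ≤ r, the simplified n·log(r) form does NOT apply — only the inside zeros contribute.

I(r) ≈ 4.2973.


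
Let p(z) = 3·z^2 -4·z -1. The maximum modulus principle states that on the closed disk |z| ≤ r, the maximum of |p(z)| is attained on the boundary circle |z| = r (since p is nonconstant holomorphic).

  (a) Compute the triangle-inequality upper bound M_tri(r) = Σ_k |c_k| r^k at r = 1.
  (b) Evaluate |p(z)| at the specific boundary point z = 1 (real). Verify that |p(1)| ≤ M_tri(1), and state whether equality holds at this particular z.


Coefficients: c_0 = -1, c_1 = -4, c_2 = 3. Radius r = 1.
Part (a). Triangle bound: M_tri(r) = Σ_k |c_k| r^k
  = |-1|·1^0 + |-4|·1^1 + |3|·1^2
  = 1 + 4 + 3 = 8.
This bounds M(r) := max_{|z|=r} |p(z)| from above; equality holds iff all terms c_k z^k can be made to align in phase at a single z on |z|=r.
Part (b). At z = 1 (real, on the circle |z| = r):
  p(1) = (-1)·1^0 + (-4)·1^1 + (3)·1^2 = -2.
  |p(1)| = 2.
Check: |p(1)| = 2 ≤ 8 = M_tri(1). ✓ Equality does not hold at z = 1 (the coefficients have mixed signs, so the terms do not all align in phase there).

M_tri(1) = 8; |p(1)| = 2; equality at z=1: no.


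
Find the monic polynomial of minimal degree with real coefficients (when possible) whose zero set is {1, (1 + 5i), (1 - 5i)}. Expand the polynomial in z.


The polynomial is p(z) = ∏_{α ∈ S} (z − α), where S = {1, (1 + 5i), (1 - 5i)}.
Expanding the product yields: p(z) = z^3 -3·z^2 + 28·z -26.
Note conjugate pairs combine to real quadratics: (z − (1+5i))(z − (1−5i)) = z² − 2z + 26.
The resulting polynomial has degree 3 and real coefficients as required.

p(z) = z^3 -3·z^2 + 28·z -26.


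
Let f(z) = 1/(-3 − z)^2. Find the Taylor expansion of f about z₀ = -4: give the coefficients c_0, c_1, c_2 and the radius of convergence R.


Let w = z − z₀, so z = z₀ + w.
Then -3 − z = -3 − (z₀ + w) = (-3 − z₀) − w = 1 − w.
f(z) = 1/(1 − w)^2 = (1/(1)^2) · (1 − w/(1))^{−2}.
By the binomial series (1−u)^{−2} = Σ_{n≥0} C(n+1, 1) u^n for |u|<1, with u = w/(1):
  c_n = C(n+1, 1) / (1)^(n+2).
  c_0 = 1/(1)^2 = 1.
  c_1 = 2/(1)^3 = 2.
  c_2 = 3/(1)^4 = 3.
The series is valid for |w/d| < 1, i.e. |z − z₀| < |d|.
Radius of convergence: R = |-3 − z₀| = |1| = 1 (distance from z₀ to the singularity z = -3).

c_0 = 1, c_1 = 2, c_2 = 3; R = 1.


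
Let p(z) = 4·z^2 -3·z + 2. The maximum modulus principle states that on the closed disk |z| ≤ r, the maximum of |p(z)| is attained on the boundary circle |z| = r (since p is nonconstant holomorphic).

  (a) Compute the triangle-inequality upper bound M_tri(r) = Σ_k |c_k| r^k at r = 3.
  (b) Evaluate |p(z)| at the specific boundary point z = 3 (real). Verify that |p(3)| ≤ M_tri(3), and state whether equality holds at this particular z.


Coefficients: c_0 = 2, c_1 = -3, c_2 = 4. Radius r = 3.
Part (a). Triangle bound: M_tri(r) = Σ_k |c_k| r^k
  = |2|·3^0 + |-3|·3^1 + |4|·3^2
  = 2 + 9 + 36 = 47.
This bounds M(r) := max_{|z|=r} |p(z)| from above; equality holds iff all terms c_k z^k can be made to align in phase at a single z on |z|=r.
Part (b). At z = 3 (real, on the circle |z| = r):
  p(3) = (2)·3^0 + (-3)·3^1 + (4)·3^2 = 29.
  |p(3)| = 29.
Check: |p(3)| = 29 ≤ 47 = M_tri(3). ✓ Equality does not hold at z = 3 (the coefficients have mixed signs, so the terms do not all align in phase there).

M_tri(3) = 47; |p(3)| = 29; equality at z=3: no.


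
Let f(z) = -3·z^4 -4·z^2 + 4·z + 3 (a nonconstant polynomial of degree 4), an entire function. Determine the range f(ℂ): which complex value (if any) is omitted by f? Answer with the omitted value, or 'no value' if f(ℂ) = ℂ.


Little Picard bounds the complement of f(ℂ) to at most one point.
For every w ∈ ℂ, the equation p(z) − w = 0 is a nonconstant polynomial in z and hence has at least one root by the fundamental theorem of algebra. So p is surjective onto ℂ, omitting no value.

Omitted value: no value.


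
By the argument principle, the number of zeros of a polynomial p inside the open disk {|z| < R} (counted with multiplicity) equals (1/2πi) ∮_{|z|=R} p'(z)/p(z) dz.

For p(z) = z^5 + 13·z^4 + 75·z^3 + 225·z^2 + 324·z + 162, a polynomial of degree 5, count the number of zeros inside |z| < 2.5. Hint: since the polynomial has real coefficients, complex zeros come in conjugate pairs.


The zeros of p are: -1, -3, -3, (-3 + 3i), (-3 - 3i).
Their magnitudes are: 1, 3, 3, 4.243, 4.243.
Zeros with |z| < R = 2.5: -1.
Count = 1.
By the argument principle, (1/2πi) ∮_{|z|=R} p'(z)/p(z) dz equals exactly this count.

Number of zeros inside |z| < 2.5: 1.


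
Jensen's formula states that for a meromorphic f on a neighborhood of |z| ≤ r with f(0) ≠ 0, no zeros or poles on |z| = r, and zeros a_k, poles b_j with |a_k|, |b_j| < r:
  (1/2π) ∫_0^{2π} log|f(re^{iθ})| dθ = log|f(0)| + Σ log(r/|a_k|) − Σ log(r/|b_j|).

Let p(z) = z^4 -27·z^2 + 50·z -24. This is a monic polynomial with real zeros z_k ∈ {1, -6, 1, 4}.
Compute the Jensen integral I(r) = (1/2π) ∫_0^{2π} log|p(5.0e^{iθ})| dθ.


Zeros: -6, 1, 1, 4; r = 5.0.
Inside |z| < r: 1, 1, 4. Outside (|z| ≥ r): -6.
p(0) = -24, so log|p(0)| = log(24) = 3.1781.
Apply Jensen: I(r) = log|p(0)| + Σ_k log(r/|z_k|), summed over zeros inside |z| < r.
  log(r/|z_k|) for z_k = 1: log(5.0/1) = 1.6094
  log(r/|z_k|) for z_k = 1: log(5.0/1) = 1.6094
  log(r/|z_k|) for z_k = 4: log(5.0/4) = 0.2231
  Outside zeros (-6) contribute nothing to the Jensen sum.
Sum over inside zeros: 3.4420.
I(r) = log|p(0)| + (inside sum) = 3.1781 + 3.4420 = 6.6201.
Note: since some zeros are outside |z| ≤ r, the simplified n·log(r) form does NOT apply — only the inside zeros contribute.

I(r) ≈ 6.6201.


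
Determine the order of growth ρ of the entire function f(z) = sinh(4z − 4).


sinh(w) is a linear combination of e^{iw} and e^{−iw} (or e^w, e^{−w} in the hyperbolic case), so |sinh(w)| ≤ e^{|w|}. With w = 4z − 4, |w| ≤ 4|z| + 4 = 4r + 4 on |z| = r, giving M(r) ≤ e^{4r + 4}, so ρ ≤ 1. On a suitable ray (z = it for sin/cos; z = t for sinh/cosh, t real → ∞), |sinh(4z − 4)| grows like e^{4|t|}/2, so ρ ≥ 1. Hence ρ = 1.
Therefore ρ = 1.

Order ρ = 1.


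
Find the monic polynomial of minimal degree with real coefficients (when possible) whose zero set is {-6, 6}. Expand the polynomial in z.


The polynomial is p(z) = ∏_{α ∈ S} (z − α), where S = {-6, 6}.
Expanding the product yields: p(z) = z^2 -36.
The resulting polynomial has degree 2 and real coefficients as required.

p(z) = z^2 -36.


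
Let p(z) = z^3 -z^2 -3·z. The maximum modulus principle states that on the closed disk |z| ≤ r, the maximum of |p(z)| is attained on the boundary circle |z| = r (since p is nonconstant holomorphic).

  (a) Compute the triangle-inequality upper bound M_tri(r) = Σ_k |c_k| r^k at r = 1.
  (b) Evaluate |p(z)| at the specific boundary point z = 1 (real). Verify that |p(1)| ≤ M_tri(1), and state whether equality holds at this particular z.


Coefficients: c_0 = 0, c_1 = -3, c_2 = -1, c_3 = 1. Radius r = 1.
Part (a). Triangle bound: M_tri(r) = Σ_k |c_k| r^k
  = |0|·1^0 + |-3|·1^1 + |-1|·1^2 + |1|·1^3
  = 0 + 3 + 1 + 1 = 5.
This bounds M(r) := max_{|z|=r} |p(z)| from above; equality holds iff all terms c_k z^k can be made to align in phase at a single z on |z|=r.
Part (b). At z = 1 (real, on the circle |z| = r):
  p(1) = (0)·1^0 + (-3)·1^1 + (-1)·1^2 + (1)·1^3 = -3.
  |p(1)| = 3.
Check: |p(1)| = 3 ≤ 5 = M_tri(1). ✓ Equality does not hold at z = 1 (the coefficients have mixed signs, so the terms do not all align in phase there).

M_tri(1) = 5; |p(1)| = 3; equality at z=1: no.


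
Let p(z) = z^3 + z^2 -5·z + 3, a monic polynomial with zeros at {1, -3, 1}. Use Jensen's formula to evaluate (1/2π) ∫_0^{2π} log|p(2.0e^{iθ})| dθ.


Zeros: -3, 1, 1; r = 2.0.
Inside |z| < r: 1, 1. Outside (|z| ≥ r): -3.
p(0) = 3, so log|p(0)| = log(3) = 1.0986.
Apply Jensen: I(r) = log|p(0)| + Σ_k log(r/|z_k|), summed over zeros inside |z| < r.
  log(r/|z_k|) for z_k = 1: log(2.0/1) = 0.6931
  log(r/|z_k|) for z_k = 1: log(2.0/1) = 0.6931
  Outside zeros (-3) contribute nothing to the Jensen sum.
Sum over inside zeros: 1.3863.
I(r) = log|p(0)| + (inside sum) = 1.0986 + 1.3863 = 2.4849.
Note: since some zeros are outside |z| ≤ r, the simplified n·log(r) form does NOT apply — only the inside zeros contribute.

I(r) ≈ 2.4849.


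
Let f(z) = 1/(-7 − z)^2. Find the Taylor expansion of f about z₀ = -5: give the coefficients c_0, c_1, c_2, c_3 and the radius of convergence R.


Let w = z − z₀, so z = z₀ + w.
Then -7 − z = -7 − (z₀ + w) = (-7 − z₀) − w = -2 − w.
f(z) = 1/(-2 − w)^2 = (1/(-2)^2) · (1 − w/(-2))^{−2}.
By the binomial series (1−u)^{−2} = Σ_{n≥0} C(n+1, 1) u^n for |u|<1, with u = w/(-2):
  c_n = C(n+1, 1) / (-2)^(n+2).
  c_0 = 1/(-2)^2 = 1/4.
  c_1 = 2/(-2)^3 = -1/4.
  c_2 = 3/(-2)^4 = 3/16.
  c_3 = 4/(-2)^5 = -1/8.
The series is valid for |w/d| < 1, i.e. |z − z₀| < |d|.
Radius of convergence: R = |-7 − z₀| = |-2| = 2 (distance from z₀ to the singularity z = -7).

c_0 = 1/4, c_1 = -1/4, c_2 = 3/16, c_3 = -1/8; R = 2.


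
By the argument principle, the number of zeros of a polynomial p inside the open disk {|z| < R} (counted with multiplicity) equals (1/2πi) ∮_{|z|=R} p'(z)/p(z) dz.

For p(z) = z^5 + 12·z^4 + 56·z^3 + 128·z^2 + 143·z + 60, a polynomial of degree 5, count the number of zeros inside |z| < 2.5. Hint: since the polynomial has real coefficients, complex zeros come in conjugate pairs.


The zeros of p are: -4, -1, -3, (-2 + 1i), (-2 - 1i).
Their magnitudes are: 4, 1, 3, 2.236, 2.236.
Zeros with |z| < R = 2.5: -1, (-2 + 1i), (-2 - 1i).
Count = 3.
By the argument principle, (1/2πi) ∮_{|z|=R} p'(z)/p(z) dz equals exactly this count.

Number of zeros inside |z| < 2.5: 3.


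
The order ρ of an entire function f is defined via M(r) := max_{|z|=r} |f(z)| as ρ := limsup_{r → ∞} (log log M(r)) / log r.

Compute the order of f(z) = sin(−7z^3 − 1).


Write sin(w) = (e^{iw} ± e^{−iw})/(2 or 2i), so |sin(w)| ≤ e^{|w|}. With w = −7z^3 − 1, |w| ≤ 7r^3 + 1 on |z|=r, giving M(r) ≤ e^{7r^3 + 1} and ρ ≤ 3. For the lower bound, choose z on |z|=r with -7z^3 purely imaginary of modulus 7r^3; then |sin(−7z^3 − 1)| grows like e^{7r^3}/2, so ρ ≥ 3. Hence ρ = 3.
Therefore ρ = 3.

Order ρ = 3.


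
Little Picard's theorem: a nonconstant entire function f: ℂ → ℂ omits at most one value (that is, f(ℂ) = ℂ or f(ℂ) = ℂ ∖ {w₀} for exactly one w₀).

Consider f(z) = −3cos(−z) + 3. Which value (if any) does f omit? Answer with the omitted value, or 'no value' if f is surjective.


Little Picard bounds the complement of f(ℂ) to at most one point.
cos is entire and surjective onto ℂ: for every w ∈ ℂ, cos(ζ) = w has a solution ζ ∈ ℂ (e.g., via the complex inverse arccos). With ζ = −z this gives z = ζ/(-1). Then -3·cos(−z) takes every value in -3·ℂ = ℂ, and adding 3 is a bijection of ℂ. So f is surjective and omits no value. (Note: only on the real line is cos bounded by [−1, 1].)

Omitted value: no value.


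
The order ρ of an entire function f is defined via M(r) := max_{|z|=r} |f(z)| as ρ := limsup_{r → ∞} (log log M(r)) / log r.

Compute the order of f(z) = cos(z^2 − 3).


Write cos(w) = (e^{iw} ± e^{−iw})/(2 or 2i), so |cos(w)| ≤ e^{|w|}. With w = z^2 − 3, |w| ≤ 1r^2 + 3 on |z|=r, giving M(r) ≤ e^{1r^2 + 3} and ρ ≤ 2. For the lower bound, choose z on |z|=r with 1z^2 purely imaginary of modulus 1r^2; then |cos(z^2 − 3)| grows like e^{1r^2}/2, so ρ ≥ 2. Hence ρ = 2.
Therefore ρ = 2.

Order ρ = 2.


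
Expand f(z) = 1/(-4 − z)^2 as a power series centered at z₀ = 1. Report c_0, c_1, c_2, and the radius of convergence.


Let w = z − z₀, so z = z₀ + w.
Then -4 − z = -4 − (z₀ + w) = (-4 − z₀) − w = -5 − w.
f(z) = 1/(-5 − w)^2 = (1/(-5)^2) · (1 − w/(-5))^{−2}.
By the binomial series (1−u)^{−2} = Σ_{n≥0} C(n+1, 1) u^n for |u|<1, with u = w/(-5):
  c_n = C(n+1, 1) / (-5)^(n+2).
  c_0 = 1/(-5)^2 = 1/25.
  c_1 = 2/(-5)^3 = -2/125.
  c_2 = 3/(-5)^4 = 3/625.
The series is valid for |w/d| < 1, i.e. |z − z₀| < |d|.
Radius of convergence: R = |-4 − z₀| = |-5| = 5 (distance from z₀ to the singularity z = -4).

c_0 = 1/25, c_1 = -2/125, c_2 = 3/625; R = 5.


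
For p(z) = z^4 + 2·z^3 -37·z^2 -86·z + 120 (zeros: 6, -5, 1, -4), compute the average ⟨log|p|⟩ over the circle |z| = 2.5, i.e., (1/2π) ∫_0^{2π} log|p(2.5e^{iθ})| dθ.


Zeros: -5, -4, 1, 6; r = 2.5.
Inside |z| < r: 1. Outside (|z| ≥ r): -5, -4, 6.
p(0) = 120, so log|p(0)| = log(120) = 4.7875.
Apply Jensen: I(r) = log|p(0)| + Σ_k log(r/|z_k|), summed over zeros inside |z| < r.
  log(r/|z_k|) for z_k = 1: log(2.5/1) = 0.9163
  Outside zeros (-5, -4, 6) contribute nothing to the Jensen sum.
Sum over inside zeros: 0.9163.
I(r) = log|p(0)| + (inside sum) = 4.7875 + 0.9163 = 5.7038.
Note: since some zeros are outside |z| ≤ r, the simplified n·log(r) form does NOT apply — only the inside zeros contribute.

I(r) ≈ 5.7038.


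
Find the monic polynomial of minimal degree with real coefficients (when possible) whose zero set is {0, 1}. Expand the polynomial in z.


The polynomial is p(z) = ∏_{α ∈ S} (z − α), where S = {0, 1}.
Expanding the product yields: p(z) = z^2 -z.
The resulting polynomial has degree 2 and real coefficients as required.

p(z) = z^2 -z.


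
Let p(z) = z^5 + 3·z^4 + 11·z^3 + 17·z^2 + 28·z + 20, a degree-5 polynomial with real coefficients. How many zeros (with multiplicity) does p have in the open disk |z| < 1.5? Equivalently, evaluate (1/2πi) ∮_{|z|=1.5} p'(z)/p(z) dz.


The zeros of p are: (-1 + 2i), (-1 - 2i), -1, (0 + 2i), (0 - 2i).
Their magnitudes are: 2.236, 2.236, 1, 2, 2.
Zeros with |z| < R = 1.5: -1.
Count = 1.
By the argument principle, (1/2πi) ∮_{|z|=R} p'(z)/p(z) dz equals exactly this count.

Number of zeros inside |z| < 1.5: 1.


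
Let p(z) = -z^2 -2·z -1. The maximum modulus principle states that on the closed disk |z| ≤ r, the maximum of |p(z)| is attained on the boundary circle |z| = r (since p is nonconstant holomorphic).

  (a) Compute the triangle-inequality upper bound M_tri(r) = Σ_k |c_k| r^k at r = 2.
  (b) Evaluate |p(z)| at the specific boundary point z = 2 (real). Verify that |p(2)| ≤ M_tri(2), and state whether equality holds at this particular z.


Coefficients: c_0 = -1, c_1 = -2, c_2 = -1. Radius r = 2.
Part (a). Triangle bound: M_tri(r) = Σ_k |c_k| r^k
  = |-1|·2^0 + |-2|·2^1 + |-1|·2^2
  = 1 + 4 + 4 = 9.
This bounds M(r) := max_{|z|=r} |p(z)| from above; equality holds iff all terms c_k z^k can be made to align in phase at a single z on |z|=r.
Part (b). At z = 2 (real, on the circle |z| = r):
  p(2) = (-1)·2^0 + (-2)·2^1 + (-1)·2^2 = -9.
  |p(2)| = 9.
Since all nonzero coefficients share the same sign, |p(2)| = 9 = M_tri(2); the triangle bound is attained at z = 2, so in fact M(r) = 9.

M_tri(2) = 9; |p(2)| = 9; equality at z=2: yes.


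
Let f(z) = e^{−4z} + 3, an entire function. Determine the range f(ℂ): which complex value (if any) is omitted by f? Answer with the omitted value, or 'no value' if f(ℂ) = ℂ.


Little Picard bounds the complement of f(ℂ) to at most one point.
e^{−4z} is never zero on ℂ, so 1·e^{−4z} takes every value in ℂ ∖ {0}. Adding 3 shifts the range to ℂ ∖ {3}. Thus f omits exactly the value 3.

Omitted value: 3.


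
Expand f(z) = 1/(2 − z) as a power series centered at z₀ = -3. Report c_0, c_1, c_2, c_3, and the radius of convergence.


Let w = z − z₀, so z = z₀ + w.
Then 2 − z = 2 − (z₀ + w) = (2 − z₀) − w = 5 − w.
f(z) = 1/(5 − w) = (1/(5)) · 1/(1 − w/(5)) = Σ_{n≥0} w^n / (5)^(n+1).
So c_n = 1/(5)^(n+1):
  c_0 = 1/(5)^1 = 1/5.
  c_1 = 1/(5)^2 = 1/25.
  c_2 = 1/(5)^3 = 1/125.
  c_3 = 1/(5)^4 = 1/625.
The series is valid for |w/d| < 1, i.e. |z − z₀| < |d|.
Radius of convergence: R = |2 − z₀| = |5| = 5 (distance from z₀ to the singularity z = 2).

c_0 = 1/5, c_1 = 1/25, c_2 = 1/125, c_3 = 1/625; R = 5.


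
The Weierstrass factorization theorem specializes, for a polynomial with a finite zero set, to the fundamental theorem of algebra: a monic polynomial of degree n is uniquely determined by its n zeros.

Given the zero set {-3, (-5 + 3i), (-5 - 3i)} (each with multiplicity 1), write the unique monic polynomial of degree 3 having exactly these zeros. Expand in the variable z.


The polynomial is p(z) = ∏_{α ∈ S} (z − α), where S = {-3, (-5 + 3i), (-5 - 3i)}.
Expanding the product yields: p(z) = z^3 + 13·z^2 + 64·z + 102.
Note conjugate pairs combine to real quadratics: (z − (-5+3i))(z − (-5−3i)) = z² + 10z + 34.
The resulting polynomial has degree 3 and real coefficients as required.

p(z) = z^3 + 13·z^2 + 64·z + 102.


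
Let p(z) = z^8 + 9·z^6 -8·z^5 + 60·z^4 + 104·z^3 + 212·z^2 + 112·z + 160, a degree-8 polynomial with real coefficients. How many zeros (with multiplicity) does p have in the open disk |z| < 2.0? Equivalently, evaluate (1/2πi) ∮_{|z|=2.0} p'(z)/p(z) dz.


The zeros of p are: (2 + 2i), (2 - 2i), (-1 + 3i), (-1 - 3i), (0 + 1i), (0 - 1i), (-1 + 1i), (-1 - 1i).
Their magnitudes are: 2.828, 2.828, 3.162, 3.162, 1, 1, 1.414, 1.414.
Zeros with |z| < R = 2.0: (0 + 1i), (0 - 1i), (-1 + 1i), (-1 - 1i).
Count = 4.
By the argument principle, (1/2πi) ∮_{|z|=R} p'(z)/p(z) dz equals exactly this count.

Number of zeros inside |z| < 2.0: 4.


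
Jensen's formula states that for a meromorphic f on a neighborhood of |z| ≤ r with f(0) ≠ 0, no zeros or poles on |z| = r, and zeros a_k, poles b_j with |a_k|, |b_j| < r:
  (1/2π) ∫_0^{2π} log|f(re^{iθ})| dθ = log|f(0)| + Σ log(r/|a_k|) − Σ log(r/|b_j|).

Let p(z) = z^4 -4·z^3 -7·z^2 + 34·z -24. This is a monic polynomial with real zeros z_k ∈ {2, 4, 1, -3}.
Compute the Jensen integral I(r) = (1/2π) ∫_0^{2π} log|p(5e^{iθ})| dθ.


Zeros: -3, 1, 2, 4; r = 5.
Inside |z| < r: -3, 1, 2, 4. Outside (|z| ≥ r): ∅.
p(0) = -24, so log|p(0)| = log(24) = 3.1781.
Apply Jensen: I(r) = log|p(0)| + Σ_k log(r/|z_k|), summed over zeros inside |z| < r.
  log(r/|z_k|) for z_k = 2: log(5/2) = 0.9163
  log(r/|z_k|) for z_k = 4: log(5/4) = 0.2231
  log(r/|z_k|) for z_k = 1: log(5/1) = 1.6094
  log(r/|z_k|) for z_k = -3: log(5/3) = 0.5108
Sum over inside zeros: 3.2597.
I(r) = log|p(0)| + (inside sum) = 3.1781 + 3.2597 = 6.4378.
Closed form (all zeros inside, monic): I(r) = n·log(r) = 4·log(5) = 6.4378. ✓

I(r) ≈ 6.4378.


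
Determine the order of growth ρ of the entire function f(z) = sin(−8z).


sin(w) is a linear combination of e^{iw} and e^{−iw} (or e^w, e^{−w} in the hyperbolic case), so |sin(w)| ≤ e^{|w|}. With w = −8z, |w| ≤ 8|z| + 0 = 8r + 0 on |z| = r, giving M(r) ≤ e^{8r + 0}, so ρ ≤ 1. On a suitable ray (z = it for sin/cos; z = t for sinh/cosh, t real → ∞), |sin(−8z)| grows like e^{8|t|}/2, so ρ ≥ 1. Hence ρ = 1.
Therefore ρ = 1.

Order ρ = 1.


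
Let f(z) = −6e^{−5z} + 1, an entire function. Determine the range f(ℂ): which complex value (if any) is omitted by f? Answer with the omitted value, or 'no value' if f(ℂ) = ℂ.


Little Picard bounds the complement of f(ℂ) to at most one point.
e^{−5z} is never zero on ℂ, so -6·e^{−5z} takes every value in ℂ ∖ {0}. Adding 1 shifts the range to ℂ ∖ {1}. Thus f omits exactly the value 1.

Omitted value: 1.


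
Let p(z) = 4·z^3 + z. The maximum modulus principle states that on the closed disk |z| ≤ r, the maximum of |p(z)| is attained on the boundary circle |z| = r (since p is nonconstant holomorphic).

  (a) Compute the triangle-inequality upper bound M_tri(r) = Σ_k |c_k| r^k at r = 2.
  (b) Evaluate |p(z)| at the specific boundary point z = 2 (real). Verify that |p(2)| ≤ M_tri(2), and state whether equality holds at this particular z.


Coefficients: c_0 = 0, c_1 = 1, c_2 = 0, c_3 = 4. Radius r = 2.
Part (a). Triangle bound: M_tri(r) = Σ_k |c_k| r^k
  = |0|·2^0 + |1|·2^1 + |0|·2^2 + |4|·2^3
  = 0 + 2 + 0 + 32 = 34.
This bounds M(r) := max_{|z|=r} |p(z)| from above; equality holds iff all terms c_k z^k can be made to align in phase at a single z on |z|=r.
Part (b). At z = 2 (real, on the circle |z| = r):
  p(2) = (0)·2^0 + (1)·2^1 + (0)·2^2 + (4)·2^3 = 34.
  |p(2)| = 34.
Since all nonzero coefficients share the same sign, |p(2)| = 34 = M_tri(2); the triangle bound is attained at z = 2, so in fact M(r) = 34.

M_tri(2) = 34; |p(2)| = 34; equality at z=2: yes.


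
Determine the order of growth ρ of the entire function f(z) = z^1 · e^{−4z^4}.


M(r) = max_{|z|=r} |1|·|z|^1·|e^{−4z^4}| = 1·r^1 · e^{4r^4} (the factors attain their maxima compatibly on |z|=r). Then log M(r) = log 1 + 1·log r + 4r^4, dominated by the last term, so log log M(r) ~ 4·log r. The polynomial factor 1z^1 contributes only a log r term and does not affect the order. ρ = 4.
Therefore ρ = 4.

Order ρ = 4.


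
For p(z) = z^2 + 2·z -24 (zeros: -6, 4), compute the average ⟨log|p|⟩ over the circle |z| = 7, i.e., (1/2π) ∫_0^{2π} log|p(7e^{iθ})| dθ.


Zeros: -6, 4; r = 7.
Inside |z| < r: -6, 4. Outside (|z| ≥ r): ∅.
p(0) = -24, so log|p(0)| = log(24) = 3.1781.
Apply Jensen: I(r) = log|p(0)| + Σ_k log(r/|z_k|), summed over zeros inside |z| < r.
  log(r/|z_k|) for z_k = -6: log(7/6) = 0.1542
  log(r/|z_k|) for z_k = 4: log(7/4) = 0.5596
Sum over inside zeros: 0.7138.
I(r) = log|p(0)| + (inside sum) = 3.1781 + 0.7138 = 3.8918.
Closed form (all zeros inside, monic): I(r) = n·log(r) = 2·log(7) = 3.8918. ✓

I(r) ≈ 3.8918.


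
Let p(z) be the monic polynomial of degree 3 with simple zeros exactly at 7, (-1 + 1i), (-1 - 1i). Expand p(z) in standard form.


The polynomial is p(z) = ∏_{α ∈ S} (z − α), where S = {7, (-1 + 1i), (-1 - 1i)}.
Expanding the product yields: p(z) = z^3 -5·z^2 -12·z -14.
Note conjugate pairs combine to real quadratics: (z − (-1+1i))(z − (-1−1i)) = z² + 2z + 2.
The resulting polynomial has degree 3 and real coefficients as required.

p(z) = z^3 -5·z^2 -12·z -14.


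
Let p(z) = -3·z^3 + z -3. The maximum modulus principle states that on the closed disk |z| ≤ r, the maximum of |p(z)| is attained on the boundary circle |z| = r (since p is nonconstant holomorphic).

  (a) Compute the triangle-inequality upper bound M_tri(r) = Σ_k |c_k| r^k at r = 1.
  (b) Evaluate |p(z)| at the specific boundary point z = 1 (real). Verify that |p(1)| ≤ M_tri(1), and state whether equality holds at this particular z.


Coefficients: c_0 = -3, c_1 = 1, c_2 = 0, c_3 = -3. Radius r = 1.
Part (a). Triangle bound: M_tri(r) = Σ_k |c_k| r^k
  = |-3|·1^0 + |1|·1^1 + |0|·1^2 + |-3|·1^3
  = 3 + 1 + 0 + 3 = 7.
This bounds M(r) := max_{|z|=r} |p(z)| from above; equality holds iff all terms c_k z^k can be made to align in phase at a single z on |z|=r.
Part (b). At z = 1 (real, on the circle |z| = r):
  p(1) = (-3)·1^0 + (1)·1^1 + (0)·1^2 + (-3)·1^3 = -5.
  |p(1)| = 5.
Check: |p(1)| = 5 ≤ 7 = M_tri(1). ✓ Equality does not hold at z = 1 (the coefficients have mixed signs, so the terms do not all align in phase there).

M_tri(1) = 7; |p(1)| = 5; equality at z=1: no.


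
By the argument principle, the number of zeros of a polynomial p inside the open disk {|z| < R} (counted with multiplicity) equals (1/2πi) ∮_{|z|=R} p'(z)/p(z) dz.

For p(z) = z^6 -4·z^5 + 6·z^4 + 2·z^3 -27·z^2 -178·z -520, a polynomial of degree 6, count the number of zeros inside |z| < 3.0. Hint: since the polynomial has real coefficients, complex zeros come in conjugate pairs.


The zeros of p are: (-1 + 2i), (-1 - 2i), (2 + 3i), (2 - 3i), 4, -2.
Their magnitudes are: 2.236, 2.236, 3.606, 3.606, 4, 2.
Zeros with |z| < R = 3.0: (-1 + 2i), (-1 - 2i), -2.
Count = 3.
By the argument principle, (1/2πi) ∮_{|z|=R} p'(z)/p(z) dz equals exactly this count.

Number of zeros inside |z| < 3.0: 3.


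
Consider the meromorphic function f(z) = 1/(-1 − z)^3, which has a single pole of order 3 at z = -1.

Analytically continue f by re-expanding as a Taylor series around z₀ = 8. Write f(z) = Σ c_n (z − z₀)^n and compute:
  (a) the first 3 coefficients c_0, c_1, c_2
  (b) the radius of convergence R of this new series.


Let w = z − z₀, so z = z₀ + w.
Then -1 − z = -1 − (z₀ + w) = (-1 − z₀) − w = -9 − w.
f(z) = 1/(-9 − w)^3 = (1/(-9)^3) · (1 − w/(-9))^{−3}.
By the binomial series (1−u)^{−3} = Σ_{n≥0} C(n+2, 2) u^n for |u|<1, with u = w/(-9):
  c_n = C(n+2, 2) / (-9)^(n+3).
  c_0 = 1/(-9)^3 = -1/729.
  c_1 = 3/(-9)^4 = 1/2187.
  c_2 = 6/(-9)^5 = -2/19683.
The series is valid for |w/d| < 1, i.e. |z − z₀| < |d|.
Radius of convergence: R = |-1 − z₀| = |-9| = 9 (distance from z₀ to the singularity z = -1).

c_0 = -1/729, c_1 = 1/2187, c_2 = -2/19683; R = 9.


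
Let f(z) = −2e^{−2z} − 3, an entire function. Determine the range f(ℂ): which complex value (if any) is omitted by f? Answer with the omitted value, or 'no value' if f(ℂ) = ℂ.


Little Picard bounds the complement of f(ℂ) to at most one point.
e^{−2z} is never zero on ℂ, so -2·e^{−2z} takes every value in ℂ ∖ {0}. Adding -3 shifts the range to ℂ ∖ {-3}. Thus f omits exactly the value -3.

Omitted value: -3.


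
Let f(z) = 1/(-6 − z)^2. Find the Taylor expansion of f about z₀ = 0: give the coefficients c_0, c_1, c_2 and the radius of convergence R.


Let w = z − z₀, so z = z₀ + w.
Then -6 − z = -6 − (z₀ + w) = (-6 − z₀) − w = -6 − w.
f(z) = 1/(-6 − w)^2 = (1/(-6)^2) · (1 − w/(-6))^{−2}.
By the binomial series (1−u)^{−2} = Σ_{n≥0} C(n+1, 1) u^n for |u|<1, with u = w/(-6):
  c_n = C(n+1, 1) / (-6)^(n+2).
  c_0 = 1/(-6)^2 = 1/36.
  c_1 = 2/(-6)^3 = -1/108.
  c_2 = 3/(-6)^4 = 1/432.
The series is valid for |w/d| < 1, i.e. |z − z₀| < |d|.
Radius of convergence: R = |-6 − z₀| = |-6| = 6 (distance from z₀ to the singularity z = -6).

c_0 = 1/36, c_1 = -1/108, c_2 = 1/432; R = 6.
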